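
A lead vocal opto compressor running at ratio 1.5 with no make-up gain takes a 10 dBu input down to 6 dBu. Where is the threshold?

Let T be the threshold. Output overshoot = (input overshoot)/R, so 6 − T = (10 − T)/1.5.
1.5·(6 − T) = 10 − T → 0.5·T = 9 − 10 = -1.
T = -1/0.5 = -2 dBu.

-2 dBu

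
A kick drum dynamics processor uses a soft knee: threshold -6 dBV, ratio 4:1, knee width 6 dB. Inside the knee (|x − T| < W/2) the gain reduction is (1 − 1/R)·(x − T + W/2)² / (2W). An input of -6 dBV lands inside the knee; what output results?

x − T + W/2 = -6 − (-6) + 3 = 3.
GR = (1 − 1/4) × 3² / 12 = 0.75 × 9 / 12 = 0.5625 dB.
Output = -6 − 0.5625 = -6.5625 dBV.

-6.5625 dBV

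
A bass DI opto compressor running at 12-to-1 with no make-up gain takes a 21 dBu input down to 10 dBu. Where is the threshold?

Input is 12 dB above T (since output overshoot × R = input overshoot: (10 − T)·12 = 21 − T gives T = 9 dBu).
Check: 9 + (21 − 9)/12 = 9 + 1 = 10 dBu. ✓

9 dBu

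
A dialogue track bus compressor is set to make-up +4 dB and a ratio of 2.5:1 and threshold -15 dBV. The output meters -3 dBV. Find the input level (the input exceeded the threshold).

5 dBV

Stripping the +4 dB make-up gives -7 dBV at the gain stage.
Post-compression overshoot = -7 − (-15) = 8 dB.
Input overshoot = R × output overshoot = 20 dB → input = -15 + 20 = 5 dBV.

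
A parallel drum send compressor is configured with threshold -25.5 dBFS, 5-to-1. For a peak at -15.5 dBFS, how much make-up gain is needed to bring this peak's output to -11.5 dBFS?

12 dB

Overshoot 10 dB → 10/5 = 2 dB after compression, so the compressed level is -25.5 + 2 = -23.5 dBFS.
Make-up = target − compressed = -11.5 − (-23.5) = 12 dB.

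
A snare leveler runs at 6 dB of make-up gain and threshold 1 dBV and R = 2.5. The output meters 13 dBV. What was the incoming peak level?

Before make-up, the level was 13 − 6 = 7 dBV.
The compressed level sits 7 − 1 = 6 dB over threshold.
Before 2.5:1 compression the overshoot was 6 × 2.5 = 15 dB, so input = 1 + 15 = 16 dBV.

16 dBV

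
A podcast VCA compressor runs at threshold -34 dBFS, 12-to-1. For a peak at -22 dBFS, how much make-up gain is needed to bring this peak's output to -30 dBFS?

3 dB

Overshoot 12 dB → 12/12 = 1 dB after compression, so the compressed level is -34 + 1 = -33 dBFS.
Make-up = target − compressed = -30 − (-33) = 3 dB.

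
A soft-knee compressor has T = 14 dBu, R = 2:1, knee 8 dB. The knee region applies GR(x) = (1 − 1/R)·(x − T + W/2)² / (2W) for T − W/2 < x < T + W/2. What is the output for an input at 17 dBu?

15.46875 dBu

x − T + W/2 = 17 − 14 + 4 = 7.
GR = (1 − 1/2) × 7² / 16 = 0.5 × 49 / 16 = 1.53125 dB.
Output = 17 − 1.53125 = 15.46875 dBu.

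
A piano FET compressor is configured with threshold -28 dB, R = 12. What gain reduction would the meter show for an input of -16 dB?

11 dB

The signal is 12 dB above threshold.
A 12:1 ratio leaves 1 dB of that excess.
GR = overshoot in − overshoot out = 12 − 1 = 11 dB.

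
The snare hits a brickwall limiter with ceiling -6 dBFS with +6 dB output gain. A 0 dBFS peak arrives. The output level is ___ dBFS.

0 dBFS

The limiter clamps the peak to its -6 dBFS ceiling.
Output gain then adds 6 dB: -6 + 6 = 0 dBFS.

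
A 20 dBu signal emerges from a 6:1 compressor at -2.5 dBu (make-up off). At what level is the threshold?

-7 dBu

Gain reduction = 20 − (-2.5) = 22.5 dB; output overshoot = GR / (R − 1) = 22.5 / 5 = 4.5 dB.
Threshold = output − output overshoot = -2.5 − 4.5 = -7 dBu.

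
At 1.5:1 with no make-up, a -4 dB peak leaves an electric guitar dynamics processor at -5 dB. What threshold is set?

-7 dB

Gain reduction = -4 − (-5) = 1 dB; output overshoot = GR / (R − 1) = 1 / 0.5 = 2 dB.
Threshold = output − output overshoot = -5 − 2 = -7 dB.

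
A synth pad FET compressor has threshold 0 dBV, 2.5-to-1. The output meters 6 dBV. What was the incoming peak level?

15 dBV

Post-compression overshoot = 6 − 0 = 6 dB.
Before 2.5:1 compression the overshoot was 6 × 2.5 = 15 dB, so input = 0 + 15 = 15 dBV.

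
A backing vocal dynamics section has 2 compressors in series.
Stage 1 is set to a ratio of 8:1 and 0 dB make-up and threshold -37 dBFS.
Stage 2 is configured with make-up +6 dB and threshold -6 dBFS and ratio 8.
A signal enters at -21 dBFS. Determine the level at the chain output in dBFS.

Stage 1: -21 dBFS is 16 dB over -37 dBFS; at 8:1 that becomes 2 dB over, giving -35 dBFS.
Stage 2: -35 dBFS is at or below the -6 dBFS threshold — no compression; make-up brings it to -29 dBFS.

-29 dBFS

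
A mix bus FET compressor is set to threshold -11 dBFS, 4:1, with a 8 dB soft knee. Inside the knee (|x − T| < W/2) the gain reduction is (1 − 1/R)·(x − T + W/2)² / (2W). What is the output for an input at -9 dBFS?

x − T + W/2 = -9 − (-11) + 4 = 6.
GR = (1 − 1/4) × 6² / 16 = 0.75 × 36 / 16 = 1.6875 dB.
Output = -9 − 1.6875 = -10.6875 dBFS.

-10.6875 dBFS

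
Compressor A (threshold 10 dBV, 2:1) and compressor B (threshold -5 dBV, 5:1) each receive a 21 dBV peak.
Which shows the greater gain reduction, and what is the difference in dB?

A: GR = 11 − 11/2 = 5.5 dB.
B: GR = 26 − 26/5 = 20.8 dB.
Difference: 15.3 dB in favour of B.

B, by 15.3 dB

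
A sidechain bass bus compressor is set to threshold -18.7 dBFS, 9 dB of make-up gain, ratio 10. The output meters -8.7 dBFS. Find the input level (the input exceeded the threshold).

-8.7 dBFS

Stripping the +9 dB make-up gives -17.7 dBFS at the gain stage.
Post-compression overshoot = -17.7 − (-18.7) = 1 dB.
Input overshoot = R × output overshoot = 10 dB → input = -18.7 + 10 = -8.7 dBFS.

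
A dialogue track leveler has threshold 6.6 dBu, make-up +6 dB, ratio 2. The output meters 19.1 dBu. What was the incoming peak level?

19.6 dBu

Remove make-up: 19.1 − 6 = 13.1 dBu.
The compressed level sits 13.1 − 6.6 = 6.5 dB over threshold.
Before 2:1 compression the overshoot was 6.5 × 2 = 13 dB, so input = 6.6 + 13 = 19.6 dBu.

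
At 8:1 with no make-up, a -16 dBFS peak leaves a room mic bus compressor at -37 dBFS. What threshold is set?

Gain reduction = -16 − (-37) = 21 dB; output overshoot = GR / (R − 1) = 21 / 7 = 3 dB.
Threshold = output − output overshoot = -37 − 3 = -40 dBFS.

-40 dBFS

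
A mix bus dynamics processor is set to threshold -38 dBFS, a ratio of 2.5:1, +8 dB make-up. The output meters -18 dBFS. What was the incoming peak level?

Before make-up, the level was -18 − 8 = -26 dBFS.
The compressed level sits -26 − (-38) = 12 dB over threshold.
Undo the ratio: input overshoot = 12 × 2.5 = 30 dB, giving input = -8 dBFS.

-8 dBFS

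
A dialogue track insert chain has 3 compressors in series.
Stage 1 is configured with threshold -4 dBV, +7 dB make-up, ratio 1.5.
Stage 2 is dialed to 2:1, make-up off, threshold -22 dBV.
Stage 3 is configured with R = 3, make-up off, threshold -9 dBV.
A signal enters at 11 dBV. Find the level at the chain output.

Stage 1: 15 dB above -4 dBV, reduced 1.5:1 to 10 dB above → 6 dBV; +7 dB make-up → 13 dBV.
Stage 2: 35 dB above -22 dBV, reduced 2:1 to 17.5 dB above → -4.5 dBV.
Stage 3: -4.5 dBV is 4.5 dB over -9 dBV; at 3:1 that becomes 1.5 dB over, giving -7.5 dBV.

-7.5 dBV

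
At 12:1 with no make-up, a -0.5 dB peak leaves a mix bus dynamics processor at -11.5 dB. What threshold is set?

Gain reduction = -0.5 − (-11.5) = 11 dB; output overshoot = GR / (R − 1) = 11 / 11 = 1 dB.
Threshold = output − output overshoot = -11.5 − 1 = -12.5 dB.

-12.5 dB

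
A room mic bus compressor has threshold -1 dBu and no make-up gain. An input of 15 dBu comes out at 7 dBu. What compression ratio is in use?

2:1

Input overshoot = 15 − (-1) = 16 dB; output overshoot = 7 − (-1) = 8 dB.
Ratio = 16 / 8 = 2.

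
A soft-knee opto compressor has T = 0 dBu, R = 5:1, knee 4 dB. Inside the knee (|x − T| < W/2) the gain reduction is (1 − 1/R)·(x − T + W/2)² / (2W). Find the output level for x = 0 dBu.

x − T + W/2 = 0 − 0 + 2 = 2.
GR = (1 − 1/5) × 2² / 8 = 0.8 × 4 / 8 = 0.4 dB.
Output = 0 − 0.4 = -0.4 dBu.

-0.4 dBu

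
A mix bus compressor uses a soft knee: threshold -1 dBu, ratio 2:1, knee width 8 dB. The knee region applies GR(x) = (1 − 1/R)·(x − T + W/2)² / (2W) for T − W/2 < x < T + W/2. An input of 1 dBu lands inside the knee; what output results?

-0.125 dBu

x − T + W/2 = 1 − (-1) + 4 = 6.
GR = (1 − 1/2) × 6² / 16 = 0.5 × 36 / 16 = 1.125 dB.
Output = 1 − 1.125 = -0.125 dBu.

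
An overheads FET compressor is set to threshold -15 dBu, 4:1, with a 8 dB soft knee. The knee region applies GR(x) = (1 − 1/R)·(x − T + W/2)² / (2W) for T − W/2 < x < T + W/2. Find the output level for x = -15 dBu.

-15.75 dBu

x − T + W/2 = -15 − (-15) + 4 = 4.
GR = (1 − 1/4) × 4² / 16 = 0.75 × 16 / 16 = 0.75 dB.
Output = -15 − 0.75 = -15.75 dBu.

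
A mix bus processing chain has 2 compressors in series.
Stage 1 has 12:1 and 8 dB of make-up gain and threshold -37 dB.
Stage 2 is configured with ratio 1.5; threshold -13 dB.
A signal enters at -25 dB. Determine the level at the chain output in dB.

Stage 1: overshoot 12 dB → 12/12 = 1 dB → -36 dB; +8 dB make-up → -28 dB.
Stage 2: below threshold (-28 ≤ -13); passes unchanged; output -28 dB.

-28 dB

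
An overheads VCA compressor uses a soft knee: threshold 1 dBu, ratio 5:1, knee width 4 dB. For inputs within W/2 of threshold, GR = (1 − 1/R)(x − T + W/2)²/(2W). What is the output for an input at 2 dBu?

1.1 dBu

x − T + W/2 = 2 − 1 + 2 = 3.
GR = (1 − 1/5) × 3² / 8 = 0.8 × 9 / 8 = 0.9 dB.
Output = 2 − 0.9 = 1.1 dBu.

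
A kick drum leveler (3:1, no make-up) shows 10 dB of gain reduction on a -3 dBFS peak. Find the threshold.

Let T be the threshold. Output overshoot = (input overshoot)/R, so -13 − T = (-3 − T)/3.
3·(-13 − T) = -3 − T → 2·T = -39 − (-3) = -36.
T = -36/2 = -18 dBFS.

-18 dBFS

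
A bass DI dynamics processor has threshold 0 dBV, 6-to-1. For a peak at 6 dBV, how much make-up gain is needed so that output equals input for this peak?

5 dB

The peak compresses to 0 + 6/6 = 1 dBV.
To reach 6 dBV requires 6 − 1 = 5 dB of make-up.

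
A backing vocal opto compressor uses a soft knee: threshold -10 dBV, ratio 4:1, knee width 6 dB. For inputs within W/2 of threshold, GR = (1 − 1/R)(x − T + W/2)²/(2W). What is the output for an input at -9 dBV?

-10 dBV

x − T + W/2 = -9 − (-10) + 3 = 4.
GR = (1 − 1/4) × 4² / 12 = 0.75 × 16 / 12 = 1 dB.
Output = -9 − 1 = -10 dBV.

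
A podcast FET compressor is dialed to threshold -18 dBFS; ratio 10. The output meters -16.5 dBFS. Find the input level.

That's 1.5 dB above the -18 dBFS threshold.
Before 10:1 compression the overshoot was 1.5 × 10 = 15 dB, so input = -18 + 15 = -3 dBFS.

-3 dBFS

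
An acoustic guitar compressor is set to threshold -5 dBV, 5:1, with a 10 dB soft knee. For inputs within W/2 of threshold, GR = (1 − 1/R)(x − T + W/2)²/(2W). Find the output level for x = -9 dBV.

-9.04 dBV

x − T + W/2 = -9 − (-5) + 5 = 1.
GR = (1 − 1/5) × 1² / 20 = 0.8 × 1 / 20 = 0.04 dB.
Output = -9 − 0.04 = -9.04 dBV.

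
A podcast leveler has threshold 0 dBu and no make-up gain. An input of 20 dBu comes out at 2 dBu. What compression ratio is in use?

Input overshoot = 20 − 0 = 20 dB; output overshoot = 2 − 0 = 2 dB.
Ratio = 20 / 2 = 10.

10:1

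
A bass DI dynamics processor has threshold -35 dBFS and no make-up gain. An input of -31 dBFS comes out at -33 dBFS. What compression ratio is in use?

2:1

Input overshoot = -31 − (-35) = 4 dB; output overshoot = -33 − (-35) = 2 dB.
Ratio = 4 / 2 = 2.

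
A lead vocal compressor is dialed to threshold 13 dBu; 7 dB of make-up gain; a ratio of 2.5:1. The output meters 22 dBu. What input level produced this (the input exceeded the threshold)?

18 dBu

Remove make-up: 22 − 7 = 15 dBu.
Post-compression overshoot = 15 − 13 = 2 dB.
Undo the ratio: input overshoot = 2 × 2.5 = 5 dB, giving input = 18 dBu.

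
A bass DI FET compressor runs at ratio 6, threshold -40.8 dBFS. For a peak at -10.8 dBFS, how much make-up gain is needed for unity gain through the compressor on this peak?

Overshoot 30 dB → 30/6 = 5 dB after compression, so the compressed level is -40.8 + 5 = -35.8 dBFS.
Make-up = target − compressed = -10.8 − (-35.8) = 25 dB.

25 dB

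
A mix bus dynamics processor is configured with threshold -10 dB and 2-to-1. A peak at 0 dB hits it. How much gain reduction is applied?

5 dB

Overshoot = 0 − (-10) = 10 dB.
At 2:1, output sits 10/2 = 5 dB above threshold.
Gain reduction = 10 − 5 = 5 dB.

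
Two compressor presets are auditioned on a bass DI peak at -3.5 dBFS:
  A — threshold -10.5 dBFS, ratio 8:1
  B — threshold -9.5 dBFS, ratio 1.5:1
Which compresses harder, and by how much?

A, by 4.125 dB

A: overshoot 7 dB → output overshoot 0.875 dB → GR 6.125 dB.
B: overshoot 6 dB → output overshoot 4 dB → GR 2 dB.
Difference: 4.125 dB in favour of A.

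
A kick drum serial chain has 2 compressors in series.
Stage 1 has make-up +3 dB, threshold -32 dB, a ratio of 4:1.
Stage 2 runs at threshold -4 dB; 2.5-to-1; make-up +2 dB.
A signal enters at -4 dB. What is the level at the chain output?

-20 dB

Stage 1: overshoot 28 dB → 28/4 = 7 dB → -25 dB; +3 dB make-up → -22 dB.
Stage 2: -22 dB is at or below the -4 dB threshold — no compression; make-up brings it to -20 dB.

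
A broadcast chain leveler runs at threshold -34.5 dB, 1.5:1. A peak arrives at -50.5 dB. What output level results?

-50.5 dB is 16 dB below the -34.5 dB threshold, so no gain reduction is applied.
Output = input = -50.5 dB.

-50.5 dB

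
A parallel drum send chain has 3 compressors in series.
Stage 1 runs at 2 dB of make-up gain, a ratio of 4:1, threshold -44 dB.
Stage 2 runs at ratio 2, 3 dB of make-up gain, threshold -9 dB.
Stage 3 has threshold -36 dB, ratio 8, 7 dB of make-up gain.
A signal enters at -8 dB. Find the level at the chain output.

-28.25 dB

Stage 1: -8 dB is 36 dB over -44 dB; at 4:1 that becomes 9 dB over, giving -35 dB; +2 dB make-up → -33 dB.
Stage 2: -33 dB ≤ -9 dB, so stage 2 doesn't engage; make-up brings it to -30 dB.
Stage 3: -30 dB is 6 dB over -36 dB; at 8:1 that becomes 0.75 dB over, giving -35.25 dB; +7 dB make-up → -28.25 dB.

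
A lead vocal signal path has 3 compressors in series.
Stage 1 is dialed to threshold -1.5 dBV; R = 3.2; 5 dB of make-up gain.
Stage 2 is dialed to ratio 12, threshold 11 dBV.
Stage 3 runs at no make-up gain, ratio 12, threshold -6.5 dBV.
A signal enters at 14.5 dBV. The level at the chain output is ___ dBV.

Stage 1: overshoot 16 dB → 16/3.2 = 5 dB → 3.5 dBV; +5 dB make-up → 8.5 dBV.
Stage 2: 8.5 dBV ≤ 11 dBV, so stage 2 doesn't engage; output 8.5 dBV.
Stage 3: 15 dB above -6.5 dBV, reduced 12:1 to 1.25 dB above → -5.25 dBV.

-5.25 dBV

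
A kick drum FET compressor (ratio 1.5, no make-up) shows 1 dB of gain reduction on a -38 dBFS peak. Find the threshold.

Gain reduction = -38 − (-39) = 1 dB; output overshoot = GR / (R − 1) = 1 / 0.5 = 2 dB.
Threshold = output − output overshoot = -39 − 2 = -41 dBFS.

-41 dBFS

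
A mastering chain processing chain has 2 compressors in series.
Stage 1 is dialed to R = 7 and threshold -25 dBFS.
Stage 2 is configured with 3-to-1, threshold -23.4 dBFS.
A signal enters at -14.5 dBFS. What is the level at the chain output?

-23.5 dBFS

Stage 1: -14.5 dBFS is 10.5 dB over -25 dBFS; at 7:1 that becomes 1.5 dB over, giving -23.5 dBFS.
Stage 2: -23.5 dBFS ≤ -23.4 dBFS, so stage 2 doesn't engage; output -23.5 dBFS.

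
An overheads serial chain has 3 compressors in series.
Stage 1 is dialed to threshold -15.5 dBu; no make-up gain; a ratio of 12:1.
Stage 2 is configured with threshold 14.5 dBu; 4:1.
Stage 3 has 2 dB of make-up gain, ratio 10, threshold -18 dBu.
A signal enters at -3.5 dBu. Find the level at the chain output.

-15.65 dBu

Stage 1: overshoot 12 dB → 12/12 = 1 dB → -14.5 dBu.
Stage 2: -14.5 dBu is at or below the 14.5 dBu threshold — no compression; output -14.5 dBu.
Stage 3: overshoot 3.5 dB → 3.5/10 = 0.35 dB → -17.65 dBu; +2 dB make-up → -15.65 dBu.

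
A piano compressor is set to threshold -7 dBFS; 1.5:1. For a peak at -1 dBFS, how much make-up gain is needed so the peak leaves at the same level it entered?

2 dB

Without make-up, output = threshold + overshoot/1.5 = -7 + 4 = -3 dBFS.
Gap to target: 2 dB.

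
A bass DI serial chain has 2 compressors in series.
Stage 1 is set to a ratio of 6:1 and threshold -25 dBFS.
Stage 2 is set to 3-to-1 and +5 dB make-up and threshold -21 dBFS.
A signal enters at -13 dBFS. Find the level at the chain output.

-18 dBFS

Stage 1: overshoot 12 dB → 12/6 = 2 dB → -23 dBFS.
Stage 2: -23 dBFS ≤ -21 dBFS, so stage 2 doesn't engage; make-up brings it to -18 dBFS.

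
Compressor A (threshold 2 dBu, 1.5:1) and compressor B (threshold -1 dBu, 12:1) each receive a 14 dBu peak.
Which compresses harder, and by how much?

A: overshoot 12 dB → output overshoot 8 dB → GR 4 dB.
B: overshoot 15 dB → output overshoot 1.25 dB → GR 13.75 dB.
Difference: 9.75 dB in favour of B.

B, by 9.75 dB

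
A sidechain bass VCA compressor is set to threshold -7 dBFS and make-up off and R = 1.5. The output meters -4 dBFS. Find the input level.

-2.5 dBFS

Post-compression overshoot = -4 − (-7) = 3 dB.
Input overshoot = R × output overshoot = 4.5 dB → input = -7 + 4.5 = -2.5 dBFS.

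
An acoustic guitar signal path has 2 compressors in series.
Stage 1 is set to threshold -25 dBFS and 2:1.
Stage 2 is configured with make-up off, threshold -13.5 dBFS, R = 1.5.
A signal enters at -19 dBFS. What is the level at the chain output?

-22 dBFS

Stage 1: -19 dBFS is 6 dB over -25 dBFS; at 2:1 that becomes 3 dB over, giving -22 dBFS.
Stage 2: below threshold (-22 ≤ -13.5); passes unchanged; output -22 dBFS.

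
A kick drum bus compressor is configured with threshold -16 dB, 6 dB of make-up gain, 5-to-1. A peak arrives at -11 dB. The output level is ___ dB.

-9 dB

-11 dB sits 5 dB over threshold.
5:1 compression reduces that to 5/5 = 1 dB over.
So the level is -16 + 1 = -15 dB; make-up adds 6 dB, giving -9 dB.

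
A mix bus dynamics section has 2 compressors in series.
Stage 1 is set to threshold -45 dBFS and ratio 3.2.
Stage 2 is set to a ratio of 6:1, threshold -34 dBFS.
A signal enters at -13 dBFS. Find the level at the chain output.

Stage 1: overshoot 32 dB → 32/3.2 = 10 dB → -35 dBFS.
Stage 2: below threshold (-35 ≤ -34); passes unchanged; output -35 dBFS.

-35 dBFS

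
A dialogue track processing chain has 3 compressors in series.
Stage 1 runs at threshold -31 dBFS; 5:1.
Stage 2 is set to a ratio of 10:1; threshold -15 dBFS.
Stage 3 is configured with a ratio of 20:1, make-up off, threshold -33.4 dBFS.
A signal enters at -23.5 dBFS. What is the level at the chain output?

Stage 1: -23.5 dBFS is 7.5 dB over -31 dBFS; at 5:1 that becomes 1.5 dB over, giving -29.5 dBFS.
Stage 2: -29.5 dBFS is at or below the -15 dBFS threshold — no compression; output -29.5 dBFS.
Stage 3: 3.9 dB above -33.4 dBFS, reduced 20:1 to 0.195 dB above → -33.205 dBFS.

-33.205 dBFS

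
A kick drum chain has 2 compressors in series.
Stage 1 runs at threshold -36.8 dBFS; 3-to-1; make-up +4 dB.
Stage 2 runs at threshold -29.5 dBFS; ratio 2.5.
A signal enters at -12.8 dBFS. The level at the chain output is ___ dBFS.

-27.62 dBFS

Stage 1: -12.8 dBFS is 24 dB over -36.8 dBFS; at 3:1 that becomes 8 dB over, giving -28.8 dBFS; +4 dB make-up → -24.8 dBFS.
Stage 2: overshoot 4.7 dB → 4.7/2.5 = 1.88 dB → -27.62 dBFS.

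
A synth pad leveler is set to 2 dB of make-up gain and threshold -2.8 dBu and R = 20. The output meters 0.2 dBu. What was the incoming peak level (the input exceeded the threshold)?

Stripping the +2 dB make-up gives -1.8 dBu at the gain stage.
The compressed level sits -1.8 − (-2.8) = 1 dB over threshold.
Undo the ratio: input overshoot = 1 × 20 = 20 dB, giving input = 17.2 dBu.

17.2 dBu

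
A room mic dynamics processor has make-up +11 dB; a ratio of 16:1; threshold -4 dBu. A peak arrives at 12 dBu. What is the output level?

Overshoot: 12 − (-4) = 16 dB.
The 16 dB excess becomes 1 dB after 16:1 reduction.
That puts the output at -3 dBu; make-up adds 11 dB, giving 8 dBu.

8 dBu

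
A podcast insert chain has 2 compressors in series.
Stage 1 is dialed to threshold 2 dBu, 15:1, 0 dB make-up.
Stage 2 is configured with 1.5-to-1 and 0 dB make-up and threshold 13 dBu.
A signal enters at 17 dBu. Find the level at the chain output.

3 dBu

Stage 1: 17 dBu is 15 dB over 2 dBu; at 15:1 that becomes 1 dB over, giving 3 dBu.
Stage 2: 3 dBu ≤ 13 dBu, so stage 2 doesn't engage; output 3 dBu.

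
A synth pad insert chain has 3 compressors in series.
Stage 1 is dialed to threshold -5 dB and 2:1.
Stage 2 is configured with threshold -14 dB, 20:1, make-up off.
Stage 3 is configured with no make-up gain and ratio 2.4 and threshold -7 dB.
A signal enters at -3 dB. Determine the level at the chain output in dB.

Stage 1: overshoot 2 dB → 2/2 = 1 dB → -4 dB.
Stage 2: -4 dB is 10 dB over -14 dB; at 20:1 that becomes 0.5 dB over, giving -13.5 dB.
Stage 3: -13.5 dB ≤ -7 dB, so stage 3 doesn't engage; output -13.5 dB.

-13.5 dB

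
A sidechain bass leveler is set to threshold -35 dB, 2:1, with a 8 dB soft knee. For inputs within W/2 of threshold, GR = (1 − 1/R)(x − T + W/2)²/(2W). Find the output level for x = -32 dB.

x − T + W/2 = -32 − (-35) + 4 = 7.
GR = (1 − 1/2) × 7² / 16 = 0.5 × 49 / 16 = 1.53125 dB.
Output = -32 − 1.53125 = -33.53125 dB.

-33.53125 dB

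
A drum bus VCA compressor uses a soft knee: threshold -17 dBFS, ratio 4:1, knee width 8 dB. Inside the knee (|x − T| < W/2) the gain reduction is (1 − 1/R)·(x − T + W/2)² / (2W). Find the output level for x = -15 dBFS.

x − T + W/2 = -15 − (-17) + 4 = 6.
GR = (1 − 1/4) × 6² / 16 = 0.75 × 36 / 16 = 1.6875 dB.
Output = -15 − 1.6875 = -16.6875 dBFS.

-16.6875 dBFS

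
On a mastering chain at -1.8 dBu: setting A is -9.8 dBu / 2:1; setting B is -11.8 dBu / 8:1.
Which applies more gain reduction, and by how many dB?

A: 8 dB over, compressed to 4 dB over, so 4 dB of GR.
B: 10 dB over, compressed to 1.25 dB over, so 8.75 dB of GR.
Difference: 4.75 dB in favour of B.

B, by 4.75 dB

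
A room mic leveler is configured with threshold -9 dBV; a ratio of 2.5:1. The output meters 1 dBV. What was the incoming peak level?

That's 10 dB above the -9 dBV threshold.
Undo the ratio: input overshoot = 10 × 2.5 = 25 dB, giving input = 16 dBV.

16 dBV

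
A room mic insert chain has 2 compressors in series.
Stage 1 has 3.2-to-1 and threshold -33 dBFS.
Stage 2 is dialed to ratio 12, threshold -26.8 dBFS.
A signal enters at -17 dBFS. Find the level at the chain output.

-28 dBFS

Stage 1: -17 dBFS is 16 dB over -33 dBFS; at 3.2:1 that becomes 5 dB over, giving -28 dBFS.
Stage 2: -28 dBFS is at or below the -26.8 dBFS threshold — no compression; output -28 dBFS.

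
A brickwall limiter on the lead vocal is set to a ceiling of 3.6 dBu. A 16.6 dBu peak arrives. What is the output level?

3.6 dBu

A brickwall limiter is an ∞:1 compressor: any input above the ceiling is clamped to 3.6 dBu.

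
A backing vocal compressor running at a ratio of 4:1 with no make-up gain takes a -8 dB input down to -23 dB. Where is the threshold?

Let T be the threshold. Output overshoot = (input overshoot)/R, so -23 − T = (-8 − T)/4.
4·(-23 − T) = -8 − T → 3·T = -92 − (-8) = -84.
T = -84/3 = -28 dB.

-28 dB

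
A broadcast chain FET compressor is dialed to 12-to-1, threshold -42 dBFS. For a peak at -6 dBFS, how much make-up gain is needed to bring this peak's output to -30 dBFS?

9 dB

Without make-up, output = threshold + overshoot/12 = -42 + 3 = -39 dBFS.
Gap to target: 9 dB.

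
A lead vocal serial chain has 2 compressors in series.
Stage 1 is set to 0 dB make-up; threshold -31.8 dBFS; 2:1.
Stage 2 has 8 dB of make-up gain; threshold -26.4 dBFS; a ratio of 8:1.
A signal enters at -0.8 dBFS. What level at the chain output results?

-17.1375 dBFS

Stage 1: overshoot 31 dB → 31/2 = 15.5 dB → -16.3 dBFS.
Stage 2: overshoot 10.1 dB → 10.1/8 = 1.2625 dB → -25.1375 dBFS; +8 dB make-up → -17.1375 dBFS.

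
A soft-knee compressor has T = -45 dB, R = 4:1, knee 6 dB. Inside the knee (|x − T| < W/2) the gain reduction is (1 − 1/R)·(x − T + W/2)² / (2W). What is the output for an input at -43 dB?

x − T + W/2 = -43 − (-45) + 3 = 5.
GR = (1 − 1/4) × 5² / 12 = 0.75 × 25 / 12 = 1.5625 dB.
Output = -43 − 1.5625 = -44.5625 dB.

-44.5625 dB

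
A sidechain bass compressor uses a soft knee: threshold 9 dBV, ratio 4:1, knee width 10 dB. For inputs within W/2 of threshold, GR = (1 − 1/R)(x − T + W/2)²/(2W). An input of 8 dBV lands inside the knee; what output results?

x − T + W/2 = 8 − 9 + 5 = 4.
GR = (1 − 1/4) × 4² / 20 = 0.75 × 16 / 20 = 0.6 dB.
Output = 8 − 0.6 = 7.4 dBV.

7.4 dBV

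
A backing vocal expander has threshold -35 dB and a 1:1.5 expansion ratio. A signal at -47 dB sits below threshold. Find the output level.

Undershoot = (-35) − (-47) = 12 dB.
At 1:1.5, that expands to 18 dB under threshold.
Output = -35 − 18 = -53 dB.

-53 dB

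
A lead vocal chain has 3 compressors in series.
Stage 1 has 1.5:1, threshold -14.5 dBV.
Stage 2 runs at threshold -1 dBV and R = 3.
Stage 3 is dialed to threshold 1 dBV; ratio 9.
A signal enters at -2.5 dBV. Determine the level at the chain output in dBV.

Stage 1: -2.5 dBV is 12 dB over -14.5 dBV; at 1.5:1 that becomes 8 dB over, giving -6.5 dBV.
Stage 2: below threshold (-6.5 ≤ -1); passes unchanged; output -6.5 dBV.
Stage 3: -6.5 dBV ≤ 1 dBV, so stage 3 doesn't engage; output -6.5 dBV.

-6.5 dBV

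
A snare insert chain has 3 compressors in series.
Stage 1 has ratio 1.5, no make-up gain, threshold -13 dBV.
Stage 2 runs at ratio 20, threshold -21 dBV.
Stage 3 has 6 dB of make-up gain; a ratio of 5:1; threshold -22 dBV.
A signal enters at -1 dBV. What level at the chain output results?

-15.64 dBV

Stage 1: 12 dB above -13 dBV, reduced 1.5:1 to 8 dB above → -5 dBV.
Stage 2: overshoot 16 dB → 16/20 = 0.8 dB → -20.2 dBV.
Stage 3: overshoot 1.8 dB → 1.8/5 = 0.36 dB → -21.64 dBV; +6 dB make-up → -15.64 dBV.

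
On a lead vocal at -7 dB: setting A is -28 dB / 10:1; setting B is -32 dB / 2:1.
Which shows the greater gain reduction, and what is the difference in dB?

A: 21 dB over, compressed to 2.1 dB over, so 18.9 dB of GR.
B: 25 dB over, compressed to 12.5 dB over, so 12.5 dB of GR.
A applies 6.4 dB more gain reduction.

A, by 6.4 dB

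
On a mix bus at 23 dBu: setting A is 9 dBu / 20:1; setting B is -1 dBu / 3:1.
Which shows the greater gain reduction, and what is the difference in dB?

A: overshoot 14 dB → output overshoot 0.7 dB → GR 13.3 dB.
B: overshoot 24 dB → output overshoot 8 dB → GR 16 dB.
Difference: 2.7 dB in favour of B.

B, by 2.7 dB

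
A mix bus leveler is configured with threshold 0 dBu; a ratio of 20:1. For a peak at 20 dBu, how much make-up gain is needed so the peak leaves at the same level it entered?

The peak compresses to 0 + 20/20 = 1 dBu.
To reach 20 dBu requires 20 − 1 = 19 dB of make-up.

19 dB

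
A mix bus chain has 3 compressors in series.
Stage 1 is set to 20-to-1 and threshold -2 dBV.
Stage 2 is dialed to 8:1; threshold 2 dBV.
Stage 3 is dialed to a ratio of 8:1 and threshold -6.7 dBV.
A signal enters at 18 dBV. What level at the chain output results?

Stage 1: 18 dBV is 20 dB over -2 dBV; at 20:1 that becomes 1 dB over, giving -1 dBV.
Stage 2: -1 dBV is at or below the 2 dBV threshold — no compression; output -1 dBV.
Stage 3: -1 dBV is 5.7 dB over -6.7 dBV; at 8:1 that becomes 0.7125 dB over, giving -5.9875 dBV.

-5.9875 dBV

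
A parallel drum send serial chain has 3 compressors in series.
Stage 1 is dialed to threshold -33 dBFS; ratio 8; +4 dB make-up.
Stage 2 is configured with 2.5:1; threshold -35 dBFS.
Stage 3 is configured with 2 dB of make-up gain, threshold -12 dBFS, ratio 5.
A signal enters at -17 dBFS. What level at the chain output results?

Stage 1: overshoot 16 dB → 16/8 = 2 dB → -31 dBFS; +4 dB make-up → -27 dBFS.
Stage 2: -27 dBFS is 8 dB over -35 dBFS; at 2.5:1 that becomes 3.2 dB over, giving -31.8 dBFS.
Stage 3: below threshold (-31.8 ≤ -12); passes unchanged; make-up brings it to -29.8 dBFS.

-29.8 dBFS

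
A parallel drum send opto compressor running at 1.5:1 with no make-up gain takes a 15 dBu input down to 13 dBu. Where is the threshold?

Let T be the threshold. Output overshoot = (input overshoot)/R, so 13 − T = (15 − T)/1.5.
1.5·(13 − T) = 15 − T → 0.5·T = 19.5 − 15 = 4.5.
T = 4.5/0.5 = 9 dBu.

9 dBu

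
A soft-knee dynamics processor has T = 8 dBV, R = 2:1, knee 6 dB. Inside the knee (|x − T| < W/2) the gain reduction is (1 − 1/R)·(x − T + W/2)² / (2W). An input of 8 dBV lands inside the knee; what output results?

x − T + W/2 = 8 − 8 + 3 = 3.
GR = (1 − 1/2) × 3² / 12 = 0.5 × 9 / 12 = 0.375 dB.
Output = 8 − 0.375 = 7.625 dBV.

7.625 dBV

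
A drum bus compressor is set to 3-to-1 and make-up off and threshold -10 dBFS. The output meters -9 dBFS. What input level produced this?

-7 dBFS

That's 1 dB above the -10 dBFS threshold.
Input overshoot = R × output overshoot = 3 dB → input = -10 + 3 = -7 dBFS.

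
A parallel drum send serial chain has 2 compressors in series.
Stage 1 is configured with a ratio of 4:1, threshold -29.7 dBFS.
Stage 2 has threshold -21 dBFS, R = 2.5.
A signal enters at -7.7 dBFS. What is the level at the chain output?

Stage 1: 22 dB above -29.7 dBFS, reduced 4:1 to 5.5 dB above → -24.2 dBFS.
Stage 2: -24.2 dBFS ≤ -21 dBFS, so stage 2 doesn't engage; output -24.2 dBFS.

-24.2 dBFS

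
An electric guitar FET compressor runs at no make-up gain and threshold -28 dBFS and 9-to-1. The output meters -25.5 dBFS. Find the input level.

-5.5 dBFS

That's 2.5 dB above the -28 dBFS threshold.
Input overshoot = R × output overshoot = 22.5 dB → input = -28 + 22.5 = -5.5 dBFS.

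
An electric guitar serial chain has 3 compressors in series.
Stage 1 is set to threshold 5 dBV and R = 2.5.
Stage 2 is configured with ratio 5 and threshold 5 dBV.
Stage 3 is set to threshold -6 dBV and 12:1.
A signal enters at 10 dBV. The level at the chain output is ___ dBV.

-5.05 dBV

Stage 1: 10 dBV is 5 dB over 5 dBV; at 2.5:1 that becomes 2 dB over, giving 7 dBV.
Stage 2: overshoot 2 dB → 2/5 = 0.4 dB → 5.4 dBV.
Stage 3: overshoot 11.4 dB → 11.4/12 = 0.95 dB → -5.05 dBV.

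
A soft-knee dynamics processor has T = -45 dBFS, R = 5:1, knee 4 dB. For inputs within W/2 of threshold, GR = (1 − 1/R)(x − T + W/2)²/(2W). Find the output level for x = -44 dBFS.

x − T + W/2 = -44 − (-45) + 2 = 3.
GR = (1 − 1/5) × 3² / 8 = 0.8 × 9 / 8 = 0.9 dB.
Output = -44 − 0.9 = -44.9 dBFS.

-44.9 dBFS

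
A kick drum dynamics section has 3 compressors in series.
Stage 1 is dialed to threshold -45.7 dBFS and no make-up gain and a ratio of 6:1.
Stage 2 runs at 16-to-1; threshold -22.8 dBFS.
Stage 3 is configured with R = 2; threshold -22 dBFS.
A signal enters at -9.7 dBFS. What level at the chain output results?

-39.7 dBFS

Stage 1: -9.7 dBFS is 36 dB over -45.7 dBFS; at 6:1 that becomes 6 dB over, giving -39.7 dBFS.
Stage 2: -39.7 dBFS ≤ -22.8 dBFS, so stage 2 doesn't engage; output -39.7 dBFS.
Stage 3: below threshold (-39.7 ≤ -22); passes unchanged; output -39.7 dBFS.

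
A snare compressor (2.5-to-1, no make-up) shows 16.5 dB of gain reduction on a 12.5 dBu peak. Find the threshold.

Let T be the threshold. Output overshoot = (input overshoot)/R, so -4 − T = (12.5 − T)/2.5.
2.5·(-4 − T) = 12.5 − T → 1.5·T = -10 − 12.5 = -22.5.
T = -22.5/1.5 = -15 dBu.

-15 dBu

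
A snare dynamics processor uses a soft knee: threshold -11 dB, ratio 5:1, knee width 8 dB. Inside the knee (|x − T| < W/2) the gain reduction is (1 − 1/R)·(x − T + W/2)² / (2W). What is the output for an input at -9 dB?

-10.8 dB

x − T + W/2 = -9 − (-11) + 4 = 6.
GR = (1 − 1/5) × 6² / 16 = 0.8 × 36 / 16 = 1.8 dB.
Output = -9 − 1.8 = -10.8 dB.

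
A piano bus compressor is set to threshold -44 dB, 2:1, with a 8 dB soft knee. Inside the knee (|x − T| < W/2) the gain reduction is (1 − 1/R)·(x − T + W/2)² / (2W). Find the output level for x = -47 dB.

-47.03125 dB

x − T + W/2 = -47 − (-44) + 4 = 1.
GR = (1 − 1/2) × 1² / 16 = 0.5 × 1 / 16 = 0.03125 dB.
Output = -47 − 0.03125 = -47.03125 dB.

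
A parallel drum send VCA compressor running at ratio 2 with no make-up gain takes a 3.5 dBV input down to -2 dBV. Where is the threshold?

Let T be the threshold. Output overshoot = (input overshoot)/R, so -2 − T = (3.5 − T)/2.
2·(-2 − T) = 3.5 − T → 1·T = -4 − 3.5 = -7.5.
T = -7.5/1 = -7.5 dBV.

-7.5 dBV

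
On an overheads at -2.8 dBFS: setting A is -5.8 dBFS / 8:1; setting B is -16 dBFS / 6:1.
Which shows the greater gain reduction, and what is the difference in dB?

B, by 8.375 dB

A: 3 dB over, compressed to 0.375 dB over, so 2.625 dB of GR.
B: 13.2 dB over, compressed to 2.2 dB over, so 11 dB of GR.
Difference: 8.375 dB in favour of B.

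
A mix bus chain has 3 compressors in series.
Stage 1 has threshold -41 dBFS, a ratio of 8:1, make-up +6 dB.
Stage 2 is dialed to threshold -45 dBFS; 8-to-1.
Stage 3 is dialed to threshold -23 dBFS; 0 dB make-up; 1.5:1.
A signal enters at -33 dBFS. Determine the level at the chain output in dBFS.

-43.625 dBFS

Stage 1: 8 dB above -41 dBFS, reduced 8:1 to 1 dB above → -40 dBFS; +6 dB make-up → -34 dBFS.
Stage 2: overshoot 11 dB → 11/8 = 1.375 dB → -43.625 dBFS.
Stage 3: below threshold (-43.625 ≤ -23); passes unchanged; output -43.625 dBFS.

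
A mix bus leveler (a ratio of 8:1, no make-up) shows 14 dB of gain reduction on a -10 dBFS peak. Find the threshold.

-26 dBFS

Input is 16 dB above T (since output overshoot × R = input overshoot: (-24 − T)·8 = -10 − T gives T = -26 dBFS).
Check: -26 + (-10 − (-26))/8 = -26 + 2 = -24 dBFS. ✓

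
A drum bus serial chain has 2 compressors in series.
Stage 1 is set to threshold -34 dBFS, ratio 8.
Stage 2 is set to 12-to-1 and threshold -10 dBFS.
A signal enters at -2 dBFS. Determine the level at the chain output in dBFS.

-30 dBFS

Stage 1: overshoot 32 dB → 32/8 = 4 dB → -30 dBFS.
Stage 2: below threshold (-30 ≤ -10); passes unchanged; output -30 dBFS.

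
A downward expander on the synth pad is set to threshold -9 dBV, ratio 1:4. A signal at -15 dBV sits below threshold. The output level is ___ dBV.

Below threshold, a 1:4 expander applies gain = (4−1)×(T − x) of attenuation.
(4−1) × 6 = 18 dB, so output = -15 − 18 = -33 dBV.

-33 dBV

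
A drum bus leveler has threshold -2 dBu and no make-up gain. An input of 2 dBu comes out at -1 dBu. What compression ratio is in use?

4:1

Input overshoot = 2 − (-2) = 4 dB; output overshoot = -1 − (-2) = 1 dB.
Ratio = 4 / 1 = 4.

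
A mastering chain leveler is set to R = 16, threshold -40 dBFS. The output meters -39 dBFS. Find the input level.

That's 1 dB above the -40 dBFS threshold.
Before 16:1 compression the overshoot was 1 × 16 = 16 dB, so input = -40 + 16 = -24 dBFS.

-24 dBFS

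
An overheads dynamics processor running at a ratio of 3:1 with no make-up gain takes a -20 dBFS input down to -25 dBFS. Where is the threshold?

-27.5 dBFS

Let T be the threshold. Output overshoot = (input overshoot)/R, so -25 − T = (-20 − T)/3.
3·(-25 − T) = -20 − T → 2·T = -75 − (-20) = -55.
T = -55/2 = -27.5 dBFS.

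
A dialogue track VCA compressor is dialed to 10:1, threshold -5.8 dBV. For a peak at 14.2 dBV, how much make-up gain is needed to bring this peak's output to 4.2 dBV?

8 dB

Without make-up, output = threshold + overshoot/10 = -5.8 + 2 = -3.8 dBV.
Gap to target: 8 dB.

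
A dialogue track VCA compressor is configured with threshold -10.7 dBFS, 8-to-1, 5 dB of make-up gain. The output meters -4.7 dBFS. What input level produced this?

-2.7 dBFS

Remove make-up: -4.7 − 5 = -9.7 dBFS.
That's 1 dB above the -10.7 dBFS threshold.
Before 8:1 compression the overshoot was 1 × 8 = 8 dB, so input = -10.7 + 8 = -2.7 dBFS.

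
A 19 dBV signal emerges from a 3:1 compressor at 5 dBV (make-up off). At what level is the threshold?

Input is 21 dB above T (since output overshoot × R = input overshoot: (5 − T)·3 = 19 − T gives T = -2 dBV).
Check: -2 + (19 − (-2))/3 = -2 + 7 = 5 dBV. ✓

-2 dBV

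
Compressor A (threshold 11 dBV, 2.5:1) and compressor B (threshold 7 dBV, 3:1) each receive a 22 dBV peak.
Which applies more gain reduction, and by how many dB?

A: 11 dB over, compressed to 4.4 dB over, so 6.6 dB of GR.
B: 15 dB over, compressed to 5 dB over, so 10 dB of GR.
Difference: 3.4 dB in favour of B.

B, by 3.4 dB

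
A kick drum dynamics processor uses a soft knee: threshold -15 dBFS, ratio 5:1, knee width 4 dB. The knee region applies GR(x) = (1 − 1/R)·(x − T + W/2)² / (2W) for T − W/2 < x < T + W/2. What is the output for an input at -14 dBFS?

x − T + W/2 = -14 − (-15) + 2 = 3.
GR = (1 − 1/5) × 3² / 8 = 0.8 × 9 / 8 = 0.9 dB.
Output = -14 − 0.9 = -14.9 dBFS.

-14.9 dBFS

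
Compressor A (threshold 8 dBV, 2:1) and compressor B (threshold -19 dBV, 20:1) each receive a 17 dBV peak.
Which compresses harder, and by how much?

A: GR = 9 − 9/2 = 4.5 dB.
B: GR = 36 − 36/20 = 34.2 dB.
B reduces 29.7 dB more.

B, by 29.7 dB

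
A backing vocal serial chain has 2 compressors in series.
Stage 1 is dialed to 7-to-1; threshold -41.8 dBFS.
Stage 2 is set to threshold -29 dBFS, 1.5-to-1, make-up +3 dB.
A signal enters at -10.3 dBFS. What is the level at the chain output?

Stage 1: 31.5 dB above -41.8 dBFS, reduced 7:1 to 4.5 dB above → -37.3 dBFS.
Stage 2: -37.3 dBFS is at or below the -29 dBFS threshold — no compression; make-up brings it to -34.3 dBFS.

-34.3 dBFS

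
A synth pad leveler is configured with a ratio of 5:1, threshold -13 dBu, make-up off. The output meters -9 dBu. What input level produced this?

The compressed level sits -9 − (-13) = 4 dB over threshold.
Input overshoot = R × output overshoot = 20 dB → input = -13 + 20 = 7 dBu.

7 dBu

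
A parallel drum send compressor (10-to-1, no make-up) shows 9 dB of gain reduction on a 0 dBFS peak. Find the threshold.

-10 dBFS

Input is 10 dB above T (since output overshoot × R = input overshoot: (-9 − T)·10 = 0 − T gives T = -10 dBFS).
Check: -10 + (0 − (-10))/10 = -10 + 1 = -9 dBFS. ✓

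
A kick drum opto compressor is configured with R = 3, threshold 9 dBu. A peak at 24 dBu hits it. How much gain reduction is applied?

10 dB

24 dBu exceeds the threshold by 15 dB.
After 3:1 compression the overshoot becomes 15/3 = 5 dB.
So the signal is attenuated by 15 − 5 = 10 dB.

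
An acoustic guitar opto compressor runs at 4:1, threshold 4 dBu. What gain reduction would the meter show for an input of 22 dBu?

13.5 dB

22 dBu exceeds the threshold by 18 dB.
A 4:1 ratio leaves 4.5 dB of that excess.
GR = overshoot in − overshoot out = 18 − 4.5 = 13.5 dB.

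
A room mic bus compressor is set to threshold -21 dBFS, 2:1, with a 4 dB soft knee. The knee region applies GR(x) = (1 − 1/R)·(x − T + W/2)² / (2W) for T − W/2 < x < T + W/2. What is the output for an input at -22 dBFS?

x − T + W/2 = -22 − (-21) + 2 = 1.
GR = (1 − 1/2) × 1² / 8 = 0.5 × 1 / 8 = 0.0625 dB.
Output = -22 − 0.0625 = -22.0625 dBFS.

-22.0625 dBFS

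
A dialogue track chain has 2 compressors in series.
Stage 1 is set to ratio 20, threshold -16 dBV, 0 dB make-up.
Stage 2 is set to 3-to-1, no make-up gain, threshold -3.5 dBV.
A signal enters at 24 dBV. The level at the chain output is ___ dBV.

Stage 1: 24 dBV is 40 dB over -16 dBV; at 20:1 that becomes 2 dB over, giving -14 dBV.
Stage 2: -14 dBV is at or below the -3.5 dBV threshold — no compression; output -14 dBV.

-14 dBV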